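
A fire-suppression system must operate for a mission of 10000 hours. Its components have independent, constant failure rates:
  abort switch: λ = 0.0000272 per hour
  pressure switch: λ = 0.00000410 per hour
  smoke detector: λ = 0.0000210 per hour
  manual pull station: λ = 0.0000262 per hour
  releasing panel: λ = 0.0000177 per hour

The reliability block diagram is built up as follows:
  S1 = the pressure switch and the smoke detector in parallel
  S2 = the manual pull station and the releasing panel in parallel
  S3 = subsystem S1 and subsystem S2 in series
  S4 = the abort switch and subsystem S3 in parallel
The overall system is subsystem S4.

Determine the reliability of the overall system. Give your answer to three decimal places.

0.989

R(abort switch) = exp(−0.0000272 × 10000) = 0.76185
R(pressure switch) = exp(−0.00000410 × 10000) = 0.95983
R(smoke detector) = exp(−0.0000210 × 10000) = 0.81058
R(manual pull station) = exp(−0.0000262 × 10000) = 0.76951
R(releasing panel) = exp(−0.0000177 × 10000) = 0.83778
Parallel (pressure switch and smoke detector): 1 − (1 − 0.95983)(1 − 0.81058) = 0.99239
Parallel (manual pull station and releasing panel): 1 − (1 − 0.76951)(1 − 0.83778) = 0.96261
Series ([0.99239] and [0.96261]): 0.99239 × 0.96261 = 0.95528
Parallel (abort switch and [0.95528]): 1 − (1 − 0.76185)(1 − 0.95528) = 0.989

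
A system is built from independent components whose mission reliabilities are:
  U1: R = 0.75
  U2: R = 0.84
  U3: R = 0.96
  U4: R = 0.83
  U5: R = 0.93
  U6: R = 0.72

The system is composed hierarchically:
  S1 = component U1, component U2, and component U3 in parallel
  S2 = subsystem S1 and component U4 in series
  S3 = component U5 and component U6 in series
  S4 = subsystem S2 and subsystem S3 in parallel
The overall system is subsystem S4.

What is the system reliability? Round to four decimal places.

0.9434

Parallel (U1, U2, and U3): 1 − (1 − 0.750000)(1 − 0.840000)(1 − 0.960000) = 0.998400
Series ([0.998400] and U4): 0.998400 × 0.830000 = 0.828672
Series (U5 and U6): 0.930000 × 0.720000 = 0.669600
Parallel ([0.828672] and [0.669600]): 1 − (1 − 0.828672)(1 − 0.669600) = 0.9434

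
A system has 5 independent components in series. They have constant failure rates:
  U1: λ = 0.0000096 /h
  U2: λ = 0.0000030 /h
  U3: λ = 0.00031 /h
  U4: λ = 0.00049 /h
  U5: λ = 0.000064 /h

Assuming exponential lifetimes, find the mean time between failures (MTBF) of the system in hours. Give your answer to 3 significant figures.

Series of exponential components: λ_sys = Σ λ_i
λ_sys = 0.0000096 + 0.0000030 + 0.00031 + 0.00049 + 0.000064 = 8.7660e-04 /h
MTBF = 1 / λ_sys = 1140 h

1140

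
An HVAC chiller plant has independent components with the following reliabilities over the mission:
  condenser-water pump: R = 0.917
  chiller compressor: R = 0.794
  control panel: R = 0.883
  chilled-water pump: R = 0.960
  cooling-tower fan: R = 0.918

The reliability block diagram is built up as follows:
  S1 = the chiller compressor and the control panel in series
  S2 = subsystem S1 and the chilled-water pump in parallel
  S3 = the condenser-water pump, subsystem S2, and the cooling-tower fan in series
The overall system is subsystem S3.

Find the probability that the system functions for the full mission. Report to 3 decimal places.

Series (chiller compressor and control panel): 0.79400 × 0.88300 = 0.70110
Parallel ([0.70110] and chilled-water pump): 1 − (1 − 0.70110)(1 − 0.96000) = 0.98804
Series (condenser-water pump, [0.98804], and cooling-tower fan): 0.91700 × 0.98804 × 0.91800 = 0.832

0.832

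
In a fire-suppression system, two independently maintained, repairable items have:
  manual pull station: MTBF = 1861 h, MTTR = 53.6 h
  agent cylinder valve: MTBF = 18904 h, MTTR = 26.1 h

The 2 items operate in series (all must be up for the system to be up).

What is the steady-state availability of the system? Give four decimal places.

0.9707

A(manual pull station) = MTBF/(MTBF+MTTR) = 1861/(1861+53.6) = 0.972005
A(agent cylinder valve) = MTBF/(MTBF+MTTR) = 18904/(18904+26.1) = 0.998621
Series availability: 0.972005 × 0.998621 = 0.9707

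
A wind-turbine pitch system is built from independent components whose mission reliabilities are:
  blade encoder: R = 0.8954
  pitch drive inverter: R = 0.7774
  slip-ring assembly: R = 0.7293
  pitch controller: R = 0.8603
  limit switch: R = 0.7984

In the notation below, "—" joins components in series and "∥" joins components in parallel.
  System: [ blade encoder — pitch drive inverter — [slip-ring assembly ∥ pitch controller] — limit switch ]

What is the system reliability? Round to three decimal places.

0.535

Parallel (slip-ring assembly and pitch controller): 1 − (1 − 0.72930)(1 − 0.86030) = 0.96218
Series (blade encoder, pitch drive inverter, [0.96218], and limit switch): 0.89540 × 0.77740 × 0.96218 × 0.79840 = 0.535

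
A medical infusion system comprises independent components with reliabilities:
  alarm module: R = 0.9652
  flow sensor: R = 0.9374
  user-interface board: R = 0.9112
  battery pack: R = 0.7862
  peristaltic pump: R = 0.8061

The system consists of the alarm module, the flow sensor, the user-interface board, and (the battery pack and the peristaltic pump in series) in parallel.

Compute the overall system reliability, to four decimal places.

0.9999

Series (battery pack and peristaltic pump): 0.786200 × 0.806100 = 0.633756
Parallel (alarm module, flow sensor, user-interface board, and [0.633756]): 1 − (1 − 0.965200)(1 − 0.937400)(1 − 0.911200)(1 − 0.633756) = 0.9999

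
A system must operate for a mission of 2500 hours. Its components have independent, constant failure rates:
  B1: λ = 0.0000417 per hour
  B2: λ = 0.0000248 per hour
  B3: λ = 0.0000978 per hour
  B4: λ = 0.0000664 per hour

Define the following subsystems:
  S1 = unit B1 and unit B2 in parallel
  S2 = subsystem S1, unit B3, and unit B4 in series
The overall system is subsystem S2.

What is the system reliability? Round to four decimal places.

R(B1) = exp(−0.0000417 × 2500) = 0.901000
R(B2) = exp(−0.0000248 × 2500) = 0.939883
R(B3) = exp(−0.0000978 × 2500) = 0.783096
R(B4) = exp(−0.0000664 × 2500) = 0.847046
Parallel (B1 and B2): 1 − (1 − 0.901000)(1 − 0.939883) = 0.994048
Series ([0.994048], B3, and B4): 0.994048 × 0.783096 × 0.847046 = 0.6594

0.6594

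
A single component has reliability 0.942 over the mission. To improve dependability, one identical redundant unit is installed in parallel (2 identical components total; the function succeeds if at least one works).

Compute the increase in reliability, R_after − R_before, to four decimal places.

0.0546

R_before = 0.942
R_after = 1 − (1 − 0.942)^2 = 0.9966
ΔR = 0.9966 − 0.942 = 0.0546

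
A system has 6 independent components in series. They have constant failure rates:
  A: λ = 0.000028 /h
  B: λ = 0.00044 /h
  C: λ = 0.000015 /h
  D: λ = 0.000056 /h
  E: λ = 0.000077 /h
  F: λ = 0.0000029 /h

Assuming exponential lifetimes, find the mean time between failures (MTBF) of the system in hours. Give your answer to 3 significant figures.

Series of exponential components: λ_sys = Σ λ_i
λ_sys = 0.000028 + 0.00044 + 0.000015 + 0.000056 + 0.000077 + 0.0000029 = 6.1890e-04 /h
MTBF = 1 / λ_sys = 1620 h

1620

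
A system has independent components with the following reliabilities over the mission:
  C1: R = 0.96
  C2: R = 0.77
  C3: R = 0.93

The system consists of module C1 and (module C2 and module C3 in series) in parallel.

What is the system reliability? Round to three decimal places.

Series (C2 and C3): 0.77000 × 0.93000 = 0.71610
Parallel (C1 and [0.71610]): 1 − (1 − 0.96000)(1 − 0.71610) = 0.989

0.989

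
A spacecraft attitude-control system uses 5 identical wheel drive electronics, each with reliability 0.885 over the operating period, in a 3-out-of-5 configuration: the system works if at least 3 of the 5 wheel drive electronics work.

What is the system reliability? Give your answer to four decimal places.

0.9873

R = Σ_{i=3}^{5} C(5,i) p^i (1−p)^{5−i} with p = 0.885
C(5,3)·0.885^3·0.115^2 = 0.091670
C(5,4)·0.885^4·0.115^1 = 0.352729
C(5,5)·0.885^5·0.115^0 = 0.542896
Sum = 0.9873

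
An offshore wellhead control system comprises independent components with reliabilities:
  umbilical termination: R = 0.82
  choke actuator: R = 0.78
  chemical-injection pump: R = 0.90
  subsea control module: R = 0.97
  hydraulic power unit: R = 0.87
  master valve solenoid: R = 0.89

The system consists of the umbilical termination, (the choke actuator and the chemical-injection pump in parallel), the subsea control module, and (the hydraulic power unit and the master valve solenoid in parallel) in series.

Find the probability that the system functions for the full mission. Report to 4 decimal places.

Parallel (choke actuator and chemical-injection pump): 1 − (1 − 0.780000)(1 − 0.900000) = 0.978000
Parallel (hydraulic power unit and master valve solenoid): 1 − (1 − 0.870000)(1 − 0.890000) = 0.985700
Series (umbilical termination, [0.978000], subsea control module, and [0.985700]): 0.820000 × 0.978000 × 0.970000 × 0.985700 = 0.7668

0.7668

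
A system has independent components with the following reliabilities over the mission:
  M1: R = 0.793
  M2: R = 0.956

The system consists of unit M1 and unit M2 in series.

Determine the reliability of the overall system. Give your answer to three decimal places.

Series (M1 and M2): 0.79300 × 0.95600 = 0.758

0.758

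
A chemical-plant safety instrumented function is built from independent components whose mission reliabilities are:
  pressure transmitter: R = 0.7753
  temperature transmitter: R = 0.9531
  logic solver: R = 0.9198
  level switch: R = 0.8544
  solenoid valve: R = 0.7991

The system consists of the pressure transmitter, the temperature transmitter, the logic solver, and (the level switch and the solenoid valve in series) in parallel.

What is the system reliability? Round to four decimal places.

0.9997

Series (level switch and solenoid valve): 0.854400 × 0.799100 = 0.682751
Parallel (pressure transmitter, temperature transmitter, logic solver, and [0.682751]): 1 − (1 − 0.775300)(1 − 0.953100)(1 − 0.919800)(1 − 0.682751) = 0.9997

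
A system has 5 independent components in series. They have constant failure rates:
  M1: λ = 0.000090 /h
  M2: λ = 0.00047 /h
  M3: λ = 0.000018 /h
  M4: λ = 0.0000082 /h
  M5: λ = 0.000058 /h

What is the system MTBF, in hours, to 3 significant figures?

Series of exponential components: λ_sys = Σ λ_i
λ_sys = 0.000090 + 0.00047 + 0.000018 + 0.0000082 + 0.000058 = 6.4420e-04 /h
MTBF = 1 / λ_sys = 1550 h

1550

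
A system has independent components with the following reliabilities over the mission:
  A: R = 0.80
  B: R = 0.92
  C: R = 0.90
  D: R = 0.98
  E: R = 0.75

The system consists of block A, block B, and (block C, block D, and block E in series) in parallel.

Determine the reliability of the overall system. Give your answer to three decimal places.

Series (C, D, and E): 0.90000 × 0.98000 × 0.75000 = 0.66150
Parallel (A, B, and [0.66150]): 1 − (1 − 0.80000)(1 − 0.92000)(1 − 0.66150) = 0.995

0.995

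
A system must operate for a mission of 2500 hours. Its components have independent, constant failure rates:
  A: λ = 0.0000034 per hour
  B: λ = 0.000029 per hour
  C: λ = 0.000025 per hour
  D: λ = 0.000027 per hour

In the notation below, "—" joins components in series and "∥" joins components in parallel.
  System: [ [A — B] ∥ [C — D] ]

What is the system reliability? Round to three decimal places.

0.991

R(A) = exp(−0.0000034 × 2500) = 0.99154
R(B) = exp(−0.000029 × 2500) = 0.93007
R(C) = exp(−0.000025 × 2500) = 0.93941
R(D) = exp(−0.000027 × 2500) = 0.93473
Series (A and B): 0.99154 × 0.93007 = 0.92220
Series (C and D): 0.93941 × 0.93473 = 0.87809
Parallel ([0.92220] and [0.87809]): 1 − (1 − 0.92220)(1 − 0.87809) = 0.991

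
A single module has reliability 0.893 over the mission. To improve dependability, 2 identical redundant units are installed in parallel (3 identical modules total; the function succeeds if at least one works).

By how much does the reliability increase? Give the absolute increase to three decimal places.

0.106

R_before = 0.893
R_after = 1 − (1 − 0.893)^3 = 0.999
ΔR = 0.999 − 0.893 = 0.106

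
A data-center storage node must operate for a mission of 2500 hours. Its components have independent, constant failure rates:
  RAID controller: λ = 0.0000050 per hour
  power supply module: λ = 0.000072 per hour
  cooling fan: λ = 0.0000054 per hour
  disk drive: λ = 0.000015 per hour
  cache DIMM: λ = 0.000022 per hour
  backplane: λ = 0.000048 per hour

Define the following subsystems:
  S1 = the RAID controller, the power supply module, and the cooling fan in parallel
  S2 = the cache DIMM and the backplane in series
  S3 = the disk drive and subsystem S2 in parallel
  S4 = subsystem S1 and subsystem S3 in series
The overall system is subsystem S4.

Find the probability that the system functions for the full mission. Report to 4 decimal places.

0.9941

R(RAID controller) = exp(−0.0000050 × 2500) = 0.987578
R(power supply module) = exp(−0.000072 × 2500) = 0.835270
R(cooling fan) = exp(−0.0000054 × 2500) = 0.986591
R(disk drive) = exp(−0.000015 × 2500) = 0.963194
R(cache DIMM) = exp(−0.000022 × 2500) = 0.946485
R(backplane) = exp(−0.000048 × 2500) = 0.886920
Parallel (RAID controller, power supply module, and cooling fan): 1 − (1 − 0.987578)(1 − 0.835270)(1 − 0.986591) = 0.999973
Series (cache DIMM and backplane): 0.946485 × 0.886920 = 0.839456
Parallel (disk drive and [0.839456]): 1 − (1 − 0.963194)(1 − 0.839456) = 0.994091
Series ([0.999973] and [0.994091]): 0.999973 × 0.994091 = 0.9941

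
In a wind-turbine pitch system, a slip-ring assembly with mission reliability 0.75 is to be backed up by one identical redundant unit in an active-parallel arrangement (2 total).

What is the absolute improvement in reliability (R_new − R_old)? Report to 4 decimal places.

R_before = 0.75
R_after = 1 − (1 − 0.75)^2 = 0.9375
ΔR = 0.9375 − 0.75 = 0.1875

0.1875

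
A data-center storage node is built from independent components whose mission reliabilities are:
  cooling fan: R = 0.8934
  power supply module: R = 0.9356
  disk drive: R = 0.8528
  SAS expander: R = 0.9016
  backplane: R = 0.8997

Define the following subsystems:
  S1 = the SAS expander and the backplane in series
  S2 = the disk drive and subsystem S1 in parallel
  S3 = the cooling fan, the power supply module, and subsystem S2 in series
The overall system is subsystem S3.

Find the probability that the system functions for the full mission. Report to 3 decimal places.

0.813

Series (SAS expander and backplane): 0.90160 × 0.89970 = 0.81117
Parallel (disk drive and [0.81117]): 1 − (1 − 0.85280)(1 − 0.81117) = 0.97220
Series (cooling fan, power supply module, and [0.97220]): 0.89340 × 0.93560 × 0.97220 = 0.813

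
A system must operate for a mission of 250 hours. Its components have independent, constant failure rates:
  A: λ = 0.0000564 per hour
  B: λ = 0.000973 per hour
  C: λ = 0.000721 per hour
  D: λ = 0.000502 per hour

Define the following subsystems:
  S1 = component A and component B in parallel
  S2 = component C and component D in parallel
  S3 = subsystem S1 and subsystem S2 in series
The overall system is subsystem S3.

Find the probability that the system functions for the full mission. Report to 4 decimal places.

R(A) = exp(−0.0000564 × 250) = 0.985999
R(B) = exp(−0.000973 × 250) = 0.784075
R(C) = exp(−0.000721 × 250) = 0.835061
R(D) = exp(−0.000502 × 250) = 0.882056
Parallel (A and B): 1 − (1 − 0.985999)(1 − 0.784075) = 0.996977
Parallel (C and D): 1 − (1 − 0.835061)(1 − 0.882056) = 0.980546
Series ([0.996977] and [0.980546]): 0.996977 × 0.980546 = 0.9776

0.9776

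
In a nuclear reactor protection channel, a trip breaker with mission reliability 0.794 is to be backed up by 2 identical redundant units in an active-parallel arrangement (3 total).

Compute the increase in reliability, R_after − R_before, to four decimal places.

0.1973

R_before = 0.794
R_after = 1 − (1 − 0.794)^3 = 0.9913
ΔR = 0.9913 − 0.794 = 0.1973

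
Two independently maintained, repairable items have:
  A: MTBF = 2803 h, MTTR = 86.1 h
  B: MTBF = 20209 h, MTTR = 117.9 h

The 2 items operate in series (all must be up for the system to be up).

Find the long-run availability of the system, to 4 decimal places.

0.9646

A(A) = MTBF/(MTBF+MTTR) = 2803/(2803+86.1) = 0.970198
A(B) = MTBF/(MTBF+MTTR) = 20209/(20209+117.9) = 0.994200
Series availability: 0.970198 × 0.994200 = 0.9646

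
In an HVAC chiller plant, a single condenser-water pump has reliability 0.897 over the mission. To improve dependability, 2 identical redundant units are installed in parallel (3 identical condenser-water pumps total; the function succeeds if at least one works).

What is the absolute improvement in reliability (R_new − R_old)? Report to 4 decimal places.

R_before = 0.897
R_after = 1 − (1 − 0.897)^3 = 0.9989
ΔR = 0.9989 − 0.897 = 0.1019

0.1019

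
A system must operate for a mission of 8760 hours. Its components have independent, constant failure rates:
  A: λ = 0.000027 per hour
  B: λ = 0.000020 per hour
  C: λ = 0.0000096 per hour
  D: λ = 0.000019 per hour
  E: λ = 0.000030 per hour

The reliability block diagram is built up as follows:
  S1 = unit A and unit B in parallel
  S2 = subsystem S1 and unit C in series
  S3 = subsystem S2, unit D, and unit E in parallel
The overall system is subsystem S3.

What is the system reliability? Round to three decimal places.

0.996

R(A) = exp(−0.000027 × 8760) = 0.78937
R(B) = exp(−0.000020 × 8760) = 0.83929
R(C) = exp(−0.0000096 × 8760) = 0.91934
R(D) = exp(−0.000019 × 8760) = 0.84667
R(E) = exp(−0.000030 × 8760) = 0.76890
Parallel (A and B): 1 − (1 − 0.78937)(1 − 0.83929) = 0.96615
Series ([0.96615] and C): 0.96615 × 0.91934 = 0.88822
Parallel ([0.88822], D, and E): 1 − (1 − 0.88822)(1 − 0.84667)(1 − 0.76890) = 0.996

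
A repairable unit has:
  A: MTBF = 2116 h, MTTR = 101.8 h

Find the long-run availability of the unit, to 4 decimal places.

A(A) = MTBF/(MTBF+MTTR) = 2116/(2116+101.8) = 0.9541

0.9541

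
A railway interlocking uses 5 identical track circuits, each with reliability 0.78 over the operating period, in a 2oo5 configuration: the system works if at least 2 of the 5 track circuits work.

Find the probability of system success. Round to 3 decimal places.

0.990

R = Σ_{i=2}^{5} C(5,i) p^i (1−p)^{5−i} with p = 0.78
C(5,2)·0.78^2·0.22^3 = 0.06478
C(5,3)·0.78^3·0.22^2 = 0.22968
C(5,4)·0.78^4·0.22^1 = 0.40717
C(5,5)·0.78^5·0.22^0 = 0.28872
Sum = 0.990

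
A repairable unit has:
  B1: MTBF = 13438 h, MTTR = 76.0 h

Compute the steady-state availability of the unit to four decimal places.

0.9944

A(B1) = MTBF/(MTBF+MTTR) = 13438/(13438+76.0) = 0.9944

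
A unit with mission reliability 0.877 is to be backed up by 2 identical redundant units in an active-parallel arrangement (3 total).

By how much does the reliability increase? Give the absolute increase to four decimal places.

R_before = 0.877
R_after = 1 − (1 − 0.877)^3 = 0.9981
ΔR = 0.9981 − 0.877 = 0.1211

0.1211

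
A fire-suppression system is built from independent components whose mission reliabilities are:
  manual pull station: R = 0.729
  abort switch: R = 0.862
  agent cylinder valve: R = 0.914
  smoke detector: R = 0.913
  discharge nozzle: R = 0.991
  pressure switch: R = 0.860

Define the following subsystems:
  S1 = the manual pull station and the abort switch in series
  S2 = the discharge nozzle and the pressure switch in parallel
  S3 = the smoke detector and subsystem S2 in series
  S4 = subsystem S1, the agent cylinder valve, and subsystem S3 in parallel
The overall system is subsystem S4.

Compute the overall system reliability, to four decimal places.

Series (manual pull station and abort switch): 0.729000 × 0.862000 = 0.628398
Parallel (discharge nozzle and pressure switch): 1 − (1 − 0.991000)(1 − 0.860000) = 0.998740
Series (smoke detector and [0.998740]): 0.913000 × 0.998740 = 0.911850
Parallel ([0.628398], agent cylinder valve, and [0.911850]): 1 − (1 − 0.628398)(1 − 0.914000)(1 − 0.911850) = 0.9972

0.9972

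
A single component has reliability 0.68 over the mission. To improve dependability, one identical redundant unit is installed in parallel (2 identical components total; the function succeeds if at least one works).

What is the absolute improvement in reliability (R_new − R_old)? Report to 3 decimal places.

0.218

R_before = 0.68
R_after = 1 − (1 − 0.68)^2 = 0.898
ΔR = 0.898 − 0.68 = 0.218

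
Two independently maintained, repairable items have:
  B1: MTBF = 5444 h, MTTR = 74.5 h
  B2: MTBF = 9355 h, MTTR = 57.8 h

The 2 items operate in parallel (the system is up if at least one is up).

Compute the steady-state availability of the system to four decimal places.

0.9999

A(B1) = MTBF/(MTBF+MTTR) = 5444/(5444+74.5) = 0.986500
A(B2) = MTBF/(MTBF+MTTR) = 9355/(9355+57.8) = 0.993859
Parallel availability: 1 − (1 − 0.986500)(1 − 0.993859) = 0.9999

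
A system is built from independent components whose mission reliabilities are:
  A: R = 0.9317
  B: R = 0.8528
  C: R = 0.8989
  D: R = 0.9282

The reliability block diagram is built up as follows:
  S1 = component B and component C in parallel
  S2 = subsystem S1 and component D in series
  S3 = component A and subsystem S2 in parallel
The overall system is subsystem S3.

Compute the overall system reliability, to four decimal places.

0.9942

Parallel (B and C): 1 − (1 − 0.852800)(1 − 0.898900) = 0.985118
Series ([0.985118] and D): 0.985118 × 0.928200 = 0.914387
Parallel (A and [0.914387]): 1 − (1 − 0.931700)(1 − 0.914387) = 0.9942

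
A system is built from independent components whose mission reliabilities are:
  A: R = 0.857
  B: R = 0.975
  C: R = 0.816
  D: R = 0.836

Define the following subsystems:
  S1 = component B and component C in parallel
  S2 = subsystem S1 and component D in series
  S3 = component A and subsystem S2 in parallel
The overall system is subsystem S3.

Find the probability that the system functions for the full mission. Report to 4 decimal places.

0.9760

Parallel (B and C): 1 − (1 − 0.975000)(1 − 0.816000) = 0.995400
Series ([0.995400] and D): 0.995400 × 0.836000 = 0.832154
Parallel (A and [0.832154]): 1 − (1 − 0.857000)(1 − 0.832154) = 0.9760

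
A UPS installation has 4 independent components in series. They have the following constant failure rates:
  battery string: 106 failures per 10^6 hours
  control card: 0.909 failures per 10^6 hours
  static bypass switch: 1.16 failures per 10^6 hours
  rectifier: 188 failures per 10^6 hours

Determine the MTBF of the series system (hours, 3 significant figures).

Series of exponential components: λ_sys = Σ λ_i
λ_sys = 0.000106 + 0.000000909 + 0.00000116 + 0.000188 = 2.9607e-04 /h
MTBF = 1 / λ_sys = 3380 h

3380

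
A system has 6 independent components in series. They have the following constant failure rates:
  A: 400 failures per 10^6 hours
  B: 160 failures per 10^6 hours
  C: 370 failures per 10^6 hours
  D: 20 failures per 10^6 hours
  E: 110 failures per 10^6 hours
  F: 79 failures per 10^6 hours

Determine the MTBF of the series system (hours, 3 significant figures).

878

Series of exponential components: λ_sys = Σ λ_i
λ_sys = 0.00040 + 0.00016 + 0.00037 + 0.000020 + 0.00011 + 0.000079 = 1.1390e-03 /h
MTBF = 1 / λ_sys = 878 h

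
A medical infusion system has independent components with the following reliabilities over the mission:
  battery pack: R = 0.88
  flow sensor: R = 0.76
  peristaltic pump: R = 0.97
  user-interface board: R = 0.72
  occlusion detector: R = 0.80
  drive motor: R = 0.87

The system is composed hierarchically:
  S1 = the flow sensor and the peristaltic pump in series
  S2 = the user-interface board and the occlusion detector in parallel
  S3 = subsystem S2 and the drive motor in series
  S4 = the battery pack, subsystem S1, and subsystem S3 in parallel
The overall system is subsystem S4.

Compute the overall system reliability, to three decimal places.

Series (flow sensor and peristaltic pump): 0.76000 × 0.97000 = 0.73720
Parallel (user-interface board and occlusion detector): 1 − (1 − 0.72000)(1 − 0.80000) = 0.94400
Series ([0.94400] and drive motor): 0.94400 × 0.87000 = 0.82128
Parallel (battery pack, [0.73720], and [0.82128]): 1 − (1 − 0.88000)(1 − 0.73720)(1 − 0.82128) = 0.994

0.994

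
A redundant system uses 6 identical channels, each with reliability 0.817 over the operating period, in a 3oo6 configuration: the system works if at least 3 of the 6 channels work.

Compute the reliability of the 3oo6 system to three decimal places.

R = Σ_{i=3}^{6} C(6,i) p^i (1−p)^{6−i} with p = 0.817
C(6,3)·0.817^3·0.183^3 = 0.06684
C(6,4)·0.817^4·0.183^2 = 0.22381
C(6,5)·0.817^5·0.183^1 = 0.39968
C(6,6)·0.817^6·0.183^0 = 0.29739
Sum = 0.988

0.988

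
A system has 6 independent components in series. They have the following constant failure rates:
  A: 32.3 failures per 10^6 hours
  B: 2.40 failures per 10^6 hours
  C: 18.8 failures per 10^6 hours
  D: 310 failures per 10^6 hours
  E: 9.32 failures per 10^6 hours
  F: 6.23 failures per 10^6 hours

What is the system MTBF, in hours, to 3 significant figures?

Series of exponential components: λ_sys = Σ λ_i
λ_sys = 0.0000323 + 0.00000240 + 0.0000188 + 0.000310 + 0.00000932 + 0.00000623 = 3.7905e-04 /h
MTBF = 1 / λ_sys = 2640 h

2640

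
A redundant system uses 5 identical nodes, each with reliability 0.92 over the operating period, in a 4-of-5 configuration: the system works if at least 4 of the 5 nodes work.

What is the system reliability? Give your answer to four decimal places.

R = Σ_{i=4}^{5} C(5,i) p^i (1−p)^{5−i} with p = 0.92
C(5,4)·0.92^4·0.08^1 = 0.286557
C(5,5)·0.92^5·0.08^0 = 0.659082
Sum = 0.9456

0.9456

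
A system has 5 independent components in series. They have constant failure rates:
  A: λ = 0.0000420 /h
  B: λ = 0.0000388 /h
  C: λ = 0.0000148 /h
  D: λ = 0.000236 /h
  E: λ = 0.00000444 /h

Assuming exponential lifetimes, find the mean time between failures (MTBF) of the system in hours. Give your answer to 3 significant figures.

2980

Series of exponential components: λ_sys = Σ λ_i
λ_sys = 0.0000420 + 0.0000388 + 0.0000148 + 0.000236 + 0.00000444 = 3.3604e-04 /h
MTBF = 1 / λ_sys = 2980 h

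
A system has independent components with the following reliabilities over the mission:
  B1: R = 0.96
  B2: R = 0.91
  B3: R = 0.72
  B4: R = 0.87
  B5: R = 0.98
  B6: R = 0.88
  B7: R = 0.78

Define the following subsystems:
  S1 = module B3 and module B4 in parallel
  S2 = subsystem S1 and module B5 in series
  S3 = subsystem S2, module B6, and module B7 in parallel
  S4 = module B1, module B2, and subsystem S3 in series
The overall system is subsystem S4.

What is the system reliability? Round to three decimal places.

0.872

Parallel (B3 and B4): 1 − (1 − 0.72000)(1 − 0.87000) = 0.96360
Series ([0.96360] and B5): 0.96360 × 0.98000 = 0.94433
Parallel ([0.94433], B6, and B7): 1 − (1 − 0.94433)(1 − 0.88000)(1 − 0.78000) = 0.99853
Series (B1, B2, and [0.99853]): 0.96000 × 0.91000 × 0.99853 = 0.872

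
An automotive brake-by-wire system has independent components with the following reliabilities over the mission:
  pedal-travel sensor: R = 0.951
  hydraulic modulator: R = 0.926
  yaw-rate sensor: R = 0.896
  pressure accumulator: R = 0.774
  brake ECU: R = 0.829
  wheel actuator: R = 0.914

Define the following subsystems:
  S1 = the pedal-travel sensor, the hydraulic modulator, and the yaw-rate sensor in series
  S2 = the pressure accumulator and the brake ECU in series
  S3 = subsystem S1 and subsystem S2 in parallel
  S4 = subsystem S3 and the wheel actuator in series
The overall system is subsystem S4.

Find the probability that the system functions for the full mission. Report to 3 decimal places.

0.845

Series (pedal-travel sensor, hydraulic modulator, and yaw-rate sensor): 0.95100 × 0.92600 × 0.89600 = 0.78904
Series (pressure accumulator and brake ECU): 0.77400 × 0.82900 = 0.64165
Parallel ([0.78904] and [0.64165]): 1 − (1 − 0.78904)(1 − 0.64165) = 0.92440
Series ([0.92440] and wheel actuator): 0.92440 × 0.91400 = 0.845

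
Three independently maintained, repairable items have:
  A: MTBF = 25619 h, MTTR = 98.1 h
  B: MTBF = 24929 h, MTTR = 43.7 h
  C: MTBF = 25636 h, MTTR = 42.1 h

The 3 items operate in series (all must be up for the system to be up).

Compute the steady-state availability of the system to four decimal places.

0.9928

A(A) = MTBF/(MTBF+MTTR) = 25619/(25619+98.1) = 0.996185
A(B) = MTBF/(MTBF+MTTR) = 24929/(24929+43.7) = 0.998250
A(C) = MTBF/(MTBF+MTTR) = 25636/(25636+42.1) = 0.998360
Series availability: 0.996185 × 0.998250 × 0.998360 = 0.9928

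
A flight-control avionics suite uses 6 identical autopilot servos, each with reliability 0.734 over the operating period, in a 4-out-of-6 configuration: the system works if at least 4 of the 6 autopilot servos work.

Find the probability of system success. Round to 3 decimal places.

R = Σ_{i=4}^{6} C(6,i) p^i (1−p)^{6−i} with p = 0.734
C(6,4)·0.734^4·0.266^2 = 0.30806
C(6,5)·0.734^5·0.266^1 = 0.34003
C(6,6)·0.734^6·0.266^0 = 0.15638
Sum = 0.804

0.804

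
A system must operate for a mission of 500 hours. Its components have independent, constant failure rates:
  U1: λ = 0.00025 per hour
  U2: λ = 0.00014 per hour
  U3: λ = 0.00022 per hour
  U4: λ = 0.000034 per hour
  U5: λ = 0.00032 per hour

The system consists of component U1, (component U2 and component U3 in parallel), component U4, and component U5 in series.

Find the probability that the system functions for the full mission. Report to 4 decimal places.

0.7341

R(U1) = exp(−0.00025 × 500) = 0.882497
R(U2) = exp(−0.00014 × 500) = 0.932394
R(U3) = exp(−0.00022 × 500) = 0.895834
R(U4) = exp(−0.000034 × 500) = 0.983144
R(U5) = exp(−0.00032 × 500) = 0.852144
Parallel (U2 and U3): 1 − (1 − 0.932394)(1 − 0.895834) = 0.992958
Series (U1, [0.992958], U4, and U5): 0.882497 × 0.992958 × 0.983144 × 0.852144 = 0.7341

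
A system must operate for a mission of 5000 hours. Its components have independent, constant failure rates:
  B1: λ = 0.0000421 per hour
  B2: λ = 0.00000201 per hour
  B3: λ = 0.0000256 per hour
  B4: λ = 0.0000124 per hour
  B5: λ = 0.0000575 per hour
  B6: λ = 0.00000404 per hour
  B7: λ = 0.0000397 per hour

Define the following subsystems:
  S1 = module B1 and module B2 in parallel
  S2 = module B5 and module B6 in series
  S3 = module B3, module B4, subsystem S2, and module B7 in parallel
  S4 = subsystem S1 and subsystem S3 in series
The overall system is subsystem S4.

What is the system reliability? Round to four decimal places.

R(B1) = exp(−0.0000421 × 5000) = 0.810179
R(B2) = exp(−0.00000201 × 5000) = 0.990000
R(B3) = exp(−0.0000256 × 5000) = 0.879853
R(B4) = exp(−0.0000124 × 5000) = 0.939883
R(B5) = exp(−0.0000575 × 5000) = 0.750137
R(B6) = exp(−0.00000404 × 5000) = 0.980003
R(B7) = exp(−0.0000397 × 5000) = 0.819960
Parallel (B1 and B2): 1 − (1 − 0.810179)(1 − 0.990000) = 0.998102
Series (B5 and B6): 0.750137 × 0.980003 = 0.735137
Parallel (B3, B4, [0.735137], and B7): 1 − (1 − 0.879853)(1 − 0.939883)(1 − 0.735137)(1 − 0.819960) = 0.999656
Series ([0.998102] and [0.999656]): 0.998102 × 0.999656 = 0.9978

0.9978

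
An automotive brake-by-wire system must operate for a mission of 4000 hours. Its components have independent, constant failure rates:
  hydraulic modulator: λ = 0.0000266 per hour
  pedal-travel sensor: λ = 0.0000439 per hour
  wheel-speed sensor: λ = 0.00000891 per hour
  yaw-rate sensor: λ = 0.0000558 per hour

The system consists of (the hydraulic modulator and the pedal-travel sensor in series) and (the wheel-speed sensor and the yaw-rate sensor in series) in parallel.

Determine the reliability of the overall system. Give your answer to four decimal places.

0.9440

R(hydraulic modulator) = exp(−0.0000266 × 4000) = 0.899065
R(pedal-travel sensor) = exp(−0.0000439 × 4000) = 0.838953
R(wheel-speed sensor) = exp(−0.00000891 × 4000) = 0.964988
R(yaw-rate sensor) = exp(−0.0000558 × 4000) = 0.799955
Series (hydraulic modulator and pedal-travel sensor): 0.899065 × 0.838953 = 0.754273
Series (wheel-speed sensor and yaw-rate sensor): 0.964988 × 0.799955 = 0.771947
Parallel ([0.754273] and [0.771947]): 1 − (1 − 0.754273)(1 − 0.771947) = 0.9440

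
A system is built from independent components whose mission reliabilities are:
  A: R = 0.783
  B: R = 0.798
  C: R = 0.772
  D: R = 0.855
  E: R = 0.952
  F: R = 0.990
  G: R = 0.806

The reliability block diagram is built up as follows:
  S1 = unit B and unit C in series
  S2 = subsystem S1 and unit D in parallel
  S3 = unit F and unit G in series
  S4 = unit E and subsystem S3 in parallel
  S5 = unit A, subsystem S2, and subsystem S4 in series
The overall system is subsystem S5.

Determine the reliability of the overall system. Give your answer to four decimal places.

Series (B and C): 0.798000 × 0.772000 = 0.616056
Parallel ([0.616056] and D): 1 − (1 − 0.616056)(1 − 0.855000) = 0.944328
Series (F and G): 0.990000 × 0.806000 = 0.797940
Parallel (E and [0.797940]): 1 − (1 − 0.952000)(1 − 0.797940) = 0.990301
Series (A, [0.944328], and [0.990301]): 0.783000 × 0.944328 × 0.990301 = 0.7322

0.7322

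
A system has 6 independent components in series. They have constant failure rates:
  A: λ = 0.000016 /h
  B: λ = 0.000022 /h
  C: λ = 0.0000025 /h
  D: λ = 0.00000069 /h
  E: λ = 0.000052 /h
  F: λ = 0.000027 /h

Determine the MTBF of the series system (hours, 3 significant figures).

8320

Series of exponential components: λ_sys = Σ λ_i
λ_sys = 0.000016 + 0.000022 + 0.0000025 + 0.00000069 + 0.000052 + 0.000027 = 1.2019e-04 /h
MTBF = 1 / λ_sys = 8320 h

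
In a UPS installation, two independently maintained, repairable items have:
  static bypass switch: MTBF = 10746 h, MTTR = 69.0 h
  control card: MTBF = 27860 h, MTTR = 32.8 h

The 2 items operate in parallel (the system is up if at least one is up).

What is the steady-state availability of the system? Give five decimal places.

A(static bypass switch) = MTBF/(MTBF+MTTR) = 10746/(10746+69.0) = 0.993620
A(control card) = MTBF/(MTBF+MTTR) = 27860/(27860+32.8) = 0.998824
Parallel availability: 1 − (1 − 0.993620)(1 − 0.998824) = 0.99999

0.99999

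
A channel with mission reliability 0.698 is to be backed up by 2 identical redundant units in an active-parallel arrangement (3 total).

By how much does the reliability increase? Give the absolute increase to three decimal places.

0.274

R_before = 0.698
R_after = 1 − (1 − 0.698)^3 = 0.972
ΔR = 0.972 − 0.698 = 0.274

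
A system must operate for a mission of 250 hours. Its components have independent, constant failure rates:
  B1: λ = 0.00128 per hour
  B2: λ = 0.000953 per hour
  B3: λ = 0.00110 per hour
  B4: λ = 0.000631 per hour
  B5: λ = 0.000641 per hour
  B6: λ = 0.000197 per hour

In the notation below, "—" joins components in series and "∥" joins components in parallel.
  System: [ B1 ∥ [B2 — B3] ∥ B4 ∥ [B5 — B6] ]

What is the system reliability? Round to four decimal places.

0.9970

R(B1) = exp(−0.00128 × 250) = 0.726149
R(B2) = exp(−0.000953 × 250) = 0.788006
R(B3) = exp(−0.00110 × 250) = 0.759572
R(B4) = exp(−0.000631 × 250) = 0.854063
R(B5) = exp(−0.000641 × 250) = 0.851931
R(B6) = exp(−0.000197 × 250) = 0.951943
Series (B2 and B3): 0.788006 × 0.759572 = 0.598547
Series (B5 and B6): 0.851931 × 0.951943 = 0.810990
Parallel (B1, [0.598547], B4, and [0.810990]): 1 − (1 − 0.726149)(1 − 0.598547)(1 − 0.854063)(1 − 0.810990) = 0.9970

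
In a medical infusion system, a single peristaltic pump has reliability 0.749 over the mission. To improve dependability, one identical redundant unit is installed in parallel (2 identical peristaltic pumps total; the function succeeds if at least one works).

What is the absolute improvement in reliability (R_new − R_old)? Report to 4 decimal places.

0.1880

R_before = 0.749
R_after = 1 − (1 − 0.749)^2 = 0.9370
ΔR = 0.9370 − 0.749 = 0.1880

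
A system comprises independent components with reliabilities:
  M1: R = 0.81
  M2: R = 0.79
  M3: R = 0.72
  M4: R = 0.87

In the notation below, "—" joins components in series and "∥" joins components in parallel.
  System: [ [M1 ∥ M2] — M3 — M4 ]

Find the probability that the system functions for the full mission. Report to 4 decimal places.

0.6014

Parallel (M1 and M2): 1 − (1 − 0.810000)(1 − 0.790000) = 0.960100
Series ([0.960100], M3, and M4): 0.960100 × 0.720000 × 0.870000 = 0.6014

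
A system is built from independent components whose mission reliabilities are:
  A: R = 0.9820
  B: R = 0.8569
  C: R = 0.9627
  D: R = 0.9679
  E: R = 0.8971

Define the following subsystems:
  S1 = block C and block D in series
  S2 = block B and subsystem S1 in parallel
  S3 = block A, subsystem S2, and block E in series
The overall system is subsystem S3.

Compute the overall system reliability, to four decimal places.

0.8724

Series (C and D): 0.962700 × 0.967900 = 0.931797
Parallel (B and [0.931797]): 1 − (1 − 0.856900)(1 − 0.931797) = 0.990240
Series (A, [0.990240], and E): 0.982000 × 0.990240 × 0.897100 = 0.8724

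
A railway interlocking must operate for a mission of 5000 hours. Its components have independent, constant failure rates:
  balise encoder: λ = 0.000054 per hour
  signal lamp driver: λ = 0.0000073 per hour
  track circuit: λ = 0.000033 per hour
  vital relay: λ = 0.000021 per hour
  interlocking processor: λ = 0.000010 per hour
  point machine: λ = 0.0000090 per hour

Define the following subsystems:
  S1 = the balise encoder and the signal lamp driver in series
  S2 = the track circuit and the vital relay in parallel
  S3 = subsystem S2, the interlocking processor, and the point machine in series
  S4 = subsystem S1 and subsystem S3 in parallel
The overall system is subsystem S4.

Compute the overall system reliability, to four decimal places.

R(balise encoder) = exp(−0.000054 × 5000) = 0.763379
R(signal lamp driver) = exp(−0.0000073 × 5000) = 0.964158
R(track circuit) = exp(−0.000033 × 5000) = 0.847894
R(vital relay) = exp(−0.000021 × 5000) = 0.900325
R(interlocking processor) = exp(−0.000010 × 5000) = 0.951229
R(point machine) = exp(−0.0000090 × 5000) = 0.955997
Series (balise encoder and signal lamp driver): 0.763379 × 0.964158 = 0.736018
Parallel (track circuit and vital relay): 1 − (1 − 0.847894)(1 − 0.900325) = 0.984839
Series ([0.984839], interlocking processor, and point machine): 0.984839 × 0.951229 × 0.955997 = 0.895585
Parallel ([0.736018] and [0.895585]): 1 − (1 − 0.736018)(1 − 0.895585) = 0.9724

0.9724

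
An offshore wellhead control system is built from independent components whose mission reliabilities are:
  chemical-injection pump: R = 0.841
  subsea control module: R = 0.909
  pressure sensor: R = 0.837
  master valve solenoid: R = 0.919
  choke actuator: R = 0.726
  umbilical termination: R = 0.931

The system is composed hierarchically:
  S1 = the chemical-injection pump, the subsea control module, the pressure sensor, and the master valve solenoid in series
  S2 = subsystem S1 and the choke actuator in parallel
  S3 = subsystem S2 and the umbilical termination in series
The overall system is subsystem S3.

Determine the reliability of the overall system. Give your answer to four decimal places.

Series (chemical-injection pump, subsea control module, pressure sensor, and master valve solenoid): 0.841000 × 0.909000 × 0.837000 × 0.919000 = 0.588032
Parallel ([0.588032] and choke actuator): 1 − (1 − 0.588032)(1 − 0.726000) = 0.887121
Series ([0.887121] and umbilical termination): 0.887121 × 0.931000 = 0.8259

0.8259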